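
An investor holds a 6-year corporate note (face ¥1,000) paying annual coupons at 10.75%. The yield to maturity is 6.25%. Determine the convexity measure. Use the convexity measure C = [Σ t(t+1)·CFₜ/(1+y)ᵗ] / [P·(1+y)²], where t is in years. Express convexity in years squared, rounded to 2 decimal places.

With y = 0.0625:
  t   CF        PV=CF/(1+0.0625)^t    t·PV        t(t+1)·PV
  1       107.50       101.1765       101.1765         202.3529
  2       107.50        95.2249       190.4498         571.3495
  3       107.50        89.6234       268.8703       1,075.4814
  4       107.50        84.3515       337.4059       1,687.0296
  5       107.50        79.3896       396.9481       2,381.6889
  6     1,107.50       769.7862     4,618.7170      32,331.0190
  Σ                  1,219.5521     5,913.5677      38,248.9213
P = 1,219.5521.
Convexity = Σ t(t+1)·PV / [P·(1+y)²] = 38,248.9213 / (1,219.5521 × 1.128906) = 27.78184.

27.78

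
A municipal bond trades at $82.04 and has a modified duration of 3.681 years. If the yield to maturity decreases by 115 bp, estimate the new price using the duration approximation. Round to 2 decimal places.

Duration approximation: ΔP/P ≈ -D_mod · Δy = -3.681 × (-0.0115) = +0.0423315.
New price ≈ 82.04 × (1 + 0.0423315) = 85.51287626.

$85.51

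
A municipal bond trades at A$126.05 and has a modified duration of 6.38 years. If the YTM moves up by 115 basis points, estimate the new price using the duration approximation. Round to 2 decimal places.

Duration approximation: ΔP/P ≈ -D_mod · Δy = -6.38 × (+0.0115) = -0.073370.
New price ≈ 126.05 × (1 - 0.073370) = 116.8017115.

A$116.80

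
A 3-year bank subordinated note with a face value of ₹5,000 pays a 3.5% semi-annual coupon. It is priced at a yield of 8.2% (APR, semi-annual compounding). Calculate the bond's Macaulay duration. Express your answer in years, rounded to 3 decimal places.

Periodic yield y = 0.041. Discount each cash flow and weight by its period:
  t   CF        PV=CF/(1+0.041)^t    t·PV
  1        87.50        84.0538        84.0538
  2        87.50        80.7433       161.4866
  3        87.50        77.5632       232.6897
  4        87.50        74.5084       298.0335
  5        87.50        71.5739       357.8693
  6     5,087.50     3,997.6065    23,985.6391
  Σ                  4,386.0491    25,119.7721
Price P = Σ PV = 4,386.0491.
Macaulay duration = Σ(t·PV) / P = 25,119.7721 / 4,386.0491 = 5.72720 half-year periods.
In years: 5.72720 / 2 = 2.86360 years.

2.864 years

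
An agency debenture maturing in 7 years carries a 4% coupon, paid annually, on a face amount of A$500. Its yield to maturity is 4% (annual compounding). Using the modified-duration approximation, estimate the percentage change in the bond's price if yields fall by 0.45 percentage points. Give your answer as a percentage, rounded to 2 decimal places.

+2.70%

Periodic yield y = 0.04. Modified duration first:
  t   CF        PV=CF/(1+0.04)^t    t·PV
  1        20.00        19.2308        19.2308
  2        20.00        18.4911        36.9822
  3        20.00        17.7799        53.3398
  4        20.00        17.0961        68.3843
  5        20.00        16.4385        82.1927
  6        20.00        15.8063        94.8377
  7       520.00       395.1573     2,766.1008
  Σ                    500.0000     3,121.0684
P = 500.0000; D_Mac = 6.24214 yrs; D_mod = 6.24214/(1+0.04) = 6.00205 yrs.
ΔP/P ≈ -D_mod · Δy = -6.00205 × (-0.0045) = +0.027009 = +2.7009%.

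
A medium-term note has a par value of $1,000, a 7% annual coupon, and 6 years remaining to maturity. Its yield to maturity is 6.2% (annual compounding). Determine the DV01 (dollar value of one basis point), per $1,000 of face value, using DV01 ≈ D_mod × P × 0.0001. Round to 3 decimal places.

Periodic yield y = 0.062.
  t   CF        PV=CF/(1+0.062)^t    t·PV
  1        70.00        65.9134        65.9134
  2        70.00        62.0653       124.1306
  3        70.00        58.4419       175.3258
  4        70.00        55.0301       220.1202
  5        70.00        51.8174       259.0869
  6     1,070.00       745.8246     4,474.9473
  Σ                  1,039.0926     5,319.5242
P = 1,039.0926; D_Mac = 5.11939 yrs; D_mod = 4.82052 yrs.
DV01 ≈ 4.82052 × 1,039.0926 × 0.0001 = 0.500897.

$0.501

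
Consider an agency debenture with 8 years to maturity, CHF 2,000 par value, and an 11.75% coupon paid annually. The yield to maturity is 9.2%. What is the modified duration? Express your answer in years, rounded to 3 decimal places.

Periodic yield y = 0.092. First find Macaulay duration:
  t   CF        PV=CF/(1+0.092)^t    t·PV
  1       235.00       215.2015       215.2015
  2       235.00       197.0709       394.1419
  3       235.00       180.4679       541.4037
  4       235.00       165.2636       661.0546
  5       235.00       151.3403       756.7016
  6       235.00       138.5900       831.5403
  7       235.00       126.9140       888.3977
  8     2,235.00     1,105.3414     8,842.7309
  Σ                  2,280.1896    13,131.1721
P = 2,280.1896; Macaulay duration = 13,131.1721 / 2,280.1896 = 5.75881 years.
Modified duration = D_Mac / (1 + y) = 5.75881 / 1.092 = 5.27363 years.

5.274 years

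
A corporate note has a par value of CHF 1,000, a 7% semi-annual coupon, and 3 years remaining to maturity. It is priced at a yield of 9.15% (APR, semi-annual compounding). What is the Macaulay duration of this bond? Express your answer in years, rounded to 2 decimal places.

2.75 years

Periodic yield y = 0.04575. Discount each cash flow and weight by its period:
  t   CF        PV=CF/(1+0.04575)^t    t·PV
  1        35.00        33.4688        33.4688
  2        35.00        32.0046        64.0092
  3        35.00        30.6044        91.8133
  4        35.00        29.2655       117.0622
  5        35.00        27.9852       139.9261
  6     1,035.00       791.3582     4,748.1492
  Σ                    944.6868     5,194.4288
Price P = Σ PV = 944.6868.
Macaulay duration = Σ(t·PV) / P = 5,194.4288 / 944.6868 = 5.49857 half-year periods.
In years: 5.49857 / 2 = 2.74929 years.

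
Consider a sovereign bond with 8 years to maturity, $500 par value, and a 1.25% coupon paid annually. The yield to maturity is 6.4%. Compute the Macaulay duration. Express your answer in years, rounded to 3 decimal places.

7.574 years

Periodic yield y = 0.064. Discount each cash flow and weight by its year:
  t   CF        PV=CF/(1+0.064)^t    t·PV
  1         6.25         5.8741         5.8741
  2         6.25         5.5207        11.0415
  3         6.25         5.1887        15.5660
  4         6.25         4.8766        19.5062
  5         6.25         4.5832        22.9162
  6         6.25         4.3075        25.8453
  7         6.25         4.0484        28.3391
  8       506.25       308.1996     2,465.5965
  Σ                    342.5988     2,594.6848
Price P = Σ PV = 342.5988.
Macaulay duration = Σ(t·PV) / P = 2,594.6848 / 342.5988 = 7.57354 years.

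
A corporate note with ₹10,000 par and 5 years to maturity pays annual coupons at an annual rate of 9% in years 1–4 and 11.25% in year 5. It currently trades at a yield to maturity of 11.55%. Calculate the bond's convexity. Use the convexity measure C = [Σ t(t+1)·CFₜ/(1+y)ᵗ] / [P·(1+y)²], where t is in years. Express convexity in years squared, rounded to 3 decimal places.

With y = 0.1155:
  t   CF        PV=CF/(1+0.1155)^t    t·PV        t(t+1)·PV
  1       900.00       806.8131       806.8131       1,613.6262
  2       900.00       723.2748     1,446.5497       4,339.6491
  3       900.00       648.3862     1,945.1587       7,780.6348
  4       900.00       581.2517     2,325.0067      11,625.0333
  5    11,125.00     6,440.9829    32,204.9145     193,229.4872
  Σ                  9,200.7087    38,728.4427     218,588.4305
P = 9,200.7087.
Convexity = Σ t(t+1)·PV / [P·(1+y)²] = 218,588.4305 / (9,200.7087 × 1.244340) = 19.09267.

19.093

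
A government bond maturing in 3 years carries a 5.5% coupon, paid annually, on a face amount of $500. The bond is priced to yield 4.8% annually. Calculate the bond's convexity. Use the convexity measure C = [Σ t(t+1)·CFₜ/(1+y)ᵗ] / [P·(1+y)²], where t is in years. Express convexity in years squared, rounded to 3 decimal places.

With y = 0.048:
  t   CF        PV=CF/(1+0.048)^t    t·PV        t(t+1)·PV
  1        27.50        26.2405        26.2405          52.4809
  2        27.50        25.0386        50.0772         150.2316
  3       527.50       458.2881     1,374.8644       5,499.4577
  Σ                    509.5672     1,451.1821       5,702.1702
P = 509.5672.
Convexity = Σ t(t+1)·PV / [P·(1+y)²] = 5,702.1702 / (509.5672 × 1.098304) = 10.18864.

10.189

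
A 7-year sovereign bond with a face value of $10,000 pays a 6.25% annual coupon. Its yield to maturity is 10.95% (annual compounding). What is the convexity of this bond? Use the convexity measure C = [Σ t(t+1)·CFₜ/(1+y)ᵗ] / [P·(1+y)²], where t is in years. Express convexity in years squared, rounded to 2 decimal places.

34.52

With y = 0.1095:
  t   CF        PV=CF/(1+0.1095)^t    t·PV        t(t+1)·PV
  1       625.00       563.3168       563.3168       1,126.6336
  2       625.00       507.7213     1,015.4426       3,046.3279
  3       625.00       457.6127     1,372.8382       5,491.3528
  4       625.00       412.4495     1,649.7980       8,248.9902
  5       625.00       371.7436     1,858.7179      11,152.3076
  6       625.00       335.0551     2,010.3303      14,072.3124
  7    10,625.00     5,133.7864    35,936.5046     287,492.0368
  Σ                  7,781.6854    44,406.9486     330,629.9613
P = 7,781.6854.
Convexity = Σ t(t+1)·PV / [P·(1+y)²] = 330,629.9613 / (7,781.6854 × 1.230990) = 34.51548.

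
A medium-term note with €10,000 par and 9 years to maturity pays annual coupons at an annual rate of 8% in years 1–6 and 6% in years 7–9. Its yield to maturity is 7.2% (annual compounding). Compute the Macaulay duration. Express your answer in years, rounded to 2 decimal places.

Periodic yield y = 0.072. Discount each cash flow and weight by its year:
  t   CF        PV=CF/(1+0.072)^t    t·PV
  1       800.00       746.2687       746.2687
  2       800.00       696.1461     1,392.2923
  3       800.00       649.3901     1,948.1702
  4       800.00       605.7743     2,423.0972
  5       800.00       565.0880     2,825.4398
  6       800.00       527.1343     3,162.8058
  7       600.00       368.7973     2,581.5812
  8       600.00       344.0273     2,752.2188
  9    10,600.00     5,669.6049    51,026.4443
  Σ                 10,172.2310    68,858.3182
Price P = Σ PV = 10,172.2310.
Macaulay duration = Σ(t·PV) / P = 68,858.3182 / 10,172.2310 = 6.76924 years.

6.77 years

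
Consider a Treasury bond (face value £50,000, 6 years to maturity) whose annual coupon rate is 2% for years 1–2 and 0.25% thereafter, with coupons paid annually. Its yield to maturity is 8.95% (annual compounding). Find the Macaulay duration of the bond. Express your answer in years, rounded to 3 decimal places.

Periodic yield y = 0.0895. Discount each cash flow and weight by its year:
  t   CF        PV=CF/(1+0.0895)^t    t·PV
  1     1,000.00       917.8522       917.8522
  2     1,000.00       842.4527     1,684.9054
  3       125.00        96.6559       289.9677
  4       125.00        88.7158       354.8633
  5       125.00        81.4280       407.1401
  6    50,125.00    29,970.2923   179,821.7536
  Σ                 31,997.3969   183,476.4822
Price P = Σ PV = 31,997.3969.
Macaulay duration = Σ(t·PV) / P = 183,476.4822 / 31,997.3969 = 5.73411 years.

5.734 years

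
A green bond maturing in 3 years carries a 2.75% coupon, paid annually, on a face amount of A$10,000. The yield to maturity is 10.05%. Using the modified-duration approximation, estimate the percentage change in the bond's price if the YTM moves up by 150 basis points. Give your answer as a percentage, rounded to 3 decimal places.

Periodic yield y = 0.1005. Modified duration first:
  t   CF        PV=CF/(1+0.1005)^t    t·PV
  1       275.00       249.8864       249.8864
  2       275.00       227.0663       454.1325
  3    10,275.00     7,709.2422    23,127.7266
  Σ                  8,186.1949    23,831.7455
P = 8,186.1949; D_Mac = 2.91121 yrs; D_mod = 2.91121/(1+0.1005) = 2.64535 yrs.
ΔP/P ≈ -D_mod · Δy = -2.64535 × (+0.015) = -0.039680 = -3.9680%.

-3.968%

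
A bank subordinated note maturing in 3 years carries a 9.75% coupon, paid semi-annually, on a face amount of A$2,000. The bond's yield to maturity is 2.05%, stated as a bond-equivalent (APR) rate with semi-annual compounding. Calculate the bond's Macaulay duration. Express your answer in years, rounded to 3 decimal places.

Periodic yield y = 0.01025. Discount each cash flow and weight by its period:
  t   CF        PV=CF/(1+0.01025)^t    t·PV
  1        97.50        96.5108        96.5108
  2        97.50        95.5316       191.0631
  3        97.50        94.5623       283.6869
  4        97.50        93.6029       374.4115
  5        97.50        92.6532       463.2659
  6     2,097.50     1,973.0079    11,838.0471
  Σ                  2,445.8685    13,246.9853
Price P = Σ PV = 2,445.8685.
Macaulay duration = Σ(t·PV) / P = 13,246.9853 / 2,445.8685 = 5.41607 half-year periods.
In years: 5.41607 / 2 = 2.70803 years.

2.708 years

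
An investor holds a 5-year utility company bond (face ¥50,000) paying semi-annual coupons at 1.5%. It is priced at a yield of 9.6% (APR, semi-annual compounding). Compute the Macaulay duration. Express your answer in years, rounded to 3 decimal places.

Periodic yield y = 0.048. Discount each cash flow and weight by its period:
  t   CF        PV=CF/(1+0.048)^t    t·PV
  1       375.00       357.8244       357.8244
  2       375.00       341.4355       682.8710
  3       375.00       325.7973       977.3918
  4       375.00       310.8752     1,243.5010
  5       375.00       296.6367     1,483.1834
  6       375.00       283.0503     1,698.3016
  7       375.00       270.0861     1,890.6029
  8       375.00       257.7158     2,061.7262
  9       375.00       245.9120     2,213.2080
  10   50,375.00    31,521.1630   315,211.6299
  Σ                 34,210.4963   327,820.2403
Price P = Σ PV = 34,210.4963.
Macaulay duration = Σ(t·PV) / P = 327,820.2403 / 34,210.4963 = 9.58245 half-year periods.
In years: 9.58245 / 2 = 4.79122 years.

4.791 years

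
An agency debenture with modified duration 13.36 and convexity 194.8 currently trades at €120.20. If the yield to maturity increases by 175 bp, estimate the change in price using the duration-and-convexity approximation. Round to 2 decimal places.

Duration effect: -D_mod·Δy = -13.36 × (+0.0175) = -0.233800
Convexity effect: ½·C·(Δy)² = 0.5 × 194.8 × (0.0175)² = +0.02982875
ΔP/P ≈ -0.233800 + 0.02982875 = -0.20397125
ΔP ≈ 120.20 × (-0.20397125) = -24.51734425.

-€24.52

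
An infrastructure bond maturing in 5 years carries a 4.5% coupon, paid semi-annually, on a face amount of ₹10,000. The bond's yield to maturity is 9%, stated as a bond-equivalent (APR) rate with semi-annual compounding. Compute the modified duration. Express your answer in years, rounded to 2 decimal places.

4.28 years

Periodic yield y = 0.045. First find Macaulay duration:
  t   CF        PV=CF/(1+0.045)^t    t·PV
  1       225.00       215.3110       215.3110
  2       225.00       206.0392       412.0785
  3       225.00       197.1667       591.5002
  4       225.00       188.6763       754.7052
  5       225.00       180.5515       902.7574
  6       225.00       172.7765     1,036.6592
  7       225.00       165.3364     1,157.3548
  8       225.00       158.2167     1,265.7332
  9       225.00       151.4035     1,362.6315
  10   10,225.00     6,584.1605    65,841.6055
  Σ                  8,219.6384    73,540.3366
P = 8,219.6384; Macaulay duration = 73,540.3366 / 8,219.6384 = 8.94691 half-year periods = 4.47345 years.
Modified duration = D_Mac / (1 + y) = 4.47345 / 1.045 = 4.28082 years.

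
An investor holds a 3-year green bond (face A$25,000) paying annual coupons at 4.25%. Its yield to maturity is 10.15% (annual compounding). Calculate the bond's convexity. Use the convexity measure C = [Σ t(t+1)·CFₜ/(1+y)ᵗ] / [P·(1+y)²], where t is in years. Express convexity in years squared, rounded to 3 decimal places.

With y = 0.1015:
  t   CF        PV=CF/(1+0.1015)^t    t·PV        t(t+1)·PV
  1     1,062.50       964.5937       964.5937       1,929.1875
  2     1,062.50       875.7092     1,751.4185       5,254.2555
  3    26,062.50    19,501.2553    58,503.7659     234,015.0636
  Σ                 21,341.5583    61,219.7781     241,198.5065
P = 21,341.5583.
Convexity = Σ t(t+1)·PV / [P·(1+y)²] = 241,198.5065 / (21,341.5583 × 1.213302) = 9.31493.

9.315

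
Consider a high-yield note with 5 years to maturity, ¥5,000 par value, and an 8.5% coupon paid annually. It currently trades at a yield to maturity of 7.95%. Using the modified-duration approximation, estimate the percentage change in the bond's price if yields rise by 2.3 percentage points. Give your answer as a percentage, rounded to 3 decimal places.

-9.128%

Periodic yield y = 0.0795. Modified duration first:
  t   CF        PV=CF/(1+0.0795)^t    t·PV
  1       425.00       393.7008       393.7008
  2       425.00       364.7066       729.4132
  3       425.00       337.8477     1,013.5432
  4       425.00       312.9669     1,251.8674
  5     5,425.00     3,700.7224    18,503.6120
  Σ                  5,109.9444    21,892.1366
P = 5,109.9444; D_Mac = 4.28422 yrs; D_mod = 4.28422/(1+0.0795) = 3.96871 yrs.
ΔP/P ≈ -D_mod · Δy = -3.96871 × (+0.023) = -0.091280 = -9.1280%.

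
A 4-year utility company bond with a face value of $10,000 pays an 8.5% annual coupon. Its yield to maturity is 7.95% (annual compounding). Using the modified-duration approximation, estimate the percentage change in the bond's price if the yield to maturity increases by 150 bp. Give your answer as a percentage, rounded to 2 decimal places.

-4.94%

Periodic yield y = 0.0795. Modified duration first:
  t   CF        PV=CF/(1+0.0795)^t    t·PV
  1       850.00       787.4016       787.4016
  2       850.00       729.4132     1,458.8264
  3       850.00       675.6954     2,027.0863
  4    10,850.00     7,989.8597    31,959.4387
  Σ                 10,182.3699    36,232.7530
P = 10,182.3699; D_Mac = 3.55838 yrs; D_mod = 3.55838/(1+0.0795) = 3.29632 yrs.
ΔP/P ≈ -D_mod · Δy = -3.29632 × (+0.015) = -0.049445 = -4.9445%.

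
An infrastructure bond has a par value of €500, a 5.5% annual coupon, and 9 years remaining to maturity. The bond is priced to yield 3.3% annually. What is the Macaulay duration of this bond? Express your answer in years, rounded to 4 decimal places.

7.4768 years

Periodic yield y = 0.033. Discount each cash flow and weight by its year:
  t   CF        PV=CF/(1+0.033)^t    t·PV
  1        27.50        26.6215        26.6215
  2        27.50        25.7710        51.5421
  3        27.50        24.9478        74.8433
  4        27.50        24.1508        96.6032
  5        27.50        23.3793       116.8964
  6        27.50        22.6324       135.7944
  7        27.50        21.9094       153.3658
  8        27.50        21.2095       169.6759
  9       527.50       393.8398     3,544.5579
  Σ                    584.4614     4,369.9005
Price P = Σ PV = 584.4614.
Macaulay duration = Σ(t·PV) / P = 4,369.9005 / 584.4614 = 7.47680 years.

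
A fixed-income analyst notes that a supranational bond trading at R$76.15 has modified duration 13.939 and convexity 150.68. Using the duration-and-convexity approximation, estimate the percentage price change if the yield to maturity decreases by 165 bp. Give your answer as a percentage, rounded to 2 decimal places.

+25.05%

Duration effect: -D_mod·Δy = -13.939 × (-0.0165) = +0.2299935
Convexity effect: ½·C·(Δy)² = 0.5 × 150.68 × (-0.0165)² = +0.020511315
ΔP/P ≈ +0.2299935 + 0.020511315 = +0.250504815
= +25.0504815%.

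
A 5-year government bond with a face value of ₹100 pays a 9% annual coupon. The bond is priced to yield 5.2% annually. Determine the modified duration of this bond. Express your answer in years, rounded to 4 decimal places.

4.0877 years

Periodic yield y = 0.052. First find Macaulay duration:
  t   CF        PV=CF/(1+0.052)^t    t·PV
  1         9.00         8.5551         8.5551
  2         9.00         8.1323        16.2645
  3         9.00         7.7303        23.1908
  4         9.00         7.3482        29.3927
  5       109.00        84.5956       422.9780
  Σ                    116.3615       500.3812
P = 116.3615; Macaulay duration = 500.3812 / 116.3615 = 4.30023 years.
Modified duration = D_Mac / (1 + y) = 4.30023 / 1.052 = 4.08767 years.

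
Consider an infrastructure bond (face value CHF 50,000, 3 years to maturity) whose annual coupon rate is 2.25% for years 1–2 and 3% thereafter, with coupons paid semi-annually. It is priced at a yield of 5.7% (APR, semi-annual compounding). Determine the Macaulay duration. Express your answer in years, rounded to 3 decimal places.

Periodic yield y = 0.0285. Discount each cash flow and weight by its period:
  t   CF        PV=CF/(1+0.0285)^t    t·PV
  1       562.50       546.9130       546.9130
  2       562.50       531.7579     1,063.5158
  3       562.50       517.0227     1,551.0682
  4       562.50       502.6959     2,010.7836
  5       750.00       651.6881     3,258.4404
  6    50,750.00    42,875.6059   257,253.6354
  Σ                 45,625.6835   265,684.3564
Price P = Σ PV = 45,625.6835.
Macaulay duration = Σ(t·PV) / P = 265,684.3564 / 45,625.6835 = 5.82313 half-year periods.
In years: 5.82313 / 2 = 2.91157 years.

2.912 years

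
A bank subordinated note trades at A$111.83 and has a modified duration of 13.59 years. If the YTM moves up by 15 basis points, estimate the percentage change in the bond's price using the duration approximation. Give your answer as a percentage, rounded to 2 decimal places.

Duration approximation: ΔP/P ≈ -D_mod · Δy = -13.59 × (+0.0015) = -0.020385.
As a percentage: -2.0385%.

-2.04%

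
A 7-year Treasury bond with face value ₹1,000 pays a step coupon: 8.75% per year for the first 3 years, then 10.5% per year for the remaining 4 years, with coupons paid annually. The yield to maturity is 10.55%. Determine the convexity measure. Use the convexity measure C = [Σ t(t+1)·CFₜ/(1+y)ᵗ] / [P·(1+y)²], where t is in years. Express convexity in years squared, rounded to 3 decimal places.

With y = 0.1055:
  t   CF        PV=CF/(1+0.1055)^t    t·PV        t(t+1)·PV
  1        87.50        79.1497        79.1497         158.2994
  2        87.50        71.5963       143.1926         429.5778
  3        87.50        64.7637       194.2912         777.1647
  4       105.00        70.2998       281.1993       1,405.9967
  5       105.00        63.5910       317.9549       1,907.7296
  6       105.00        57.5224       345.1343       2,415.9398
  7     1,105.00       547.5844     3,833.0906      30,664.7252
  Σ                    954.5073     5,194.0127      37,759.4332
P = 954.5073.
Convexity = Σ t(t+1)·PV / [P·(1+y)²] = 37,759.4332 / (954.5073 × 1.222130) = 32.36896.

32.369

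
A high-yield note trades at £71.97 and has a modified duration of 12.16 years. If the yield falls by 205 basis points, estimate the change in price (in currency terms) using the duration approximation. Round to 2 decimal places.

+£17.94

Duration approximation: ΔP/P ≈ -D_mod · Δy = -12.16 × (-0.0205) = +0.249280.
ΔP ≈ 71.97 × (+0.249280) = +17.9406816.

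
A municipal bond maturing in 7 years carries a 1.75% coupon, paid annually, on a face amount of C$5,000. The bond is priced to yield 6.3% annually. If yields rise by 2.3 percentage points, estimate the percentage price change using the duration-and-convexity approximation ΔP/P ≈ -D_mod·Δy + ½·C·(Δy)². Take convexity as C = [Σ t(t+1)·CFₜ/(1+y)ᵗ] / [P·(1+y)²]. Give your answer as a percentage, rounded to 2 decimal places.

-13.03%

With y = 0.063:
  t   CF        PV=CF/(1+0.063)^t    t·PV        t(t+1)·PV
  1        87.50        82.3142        82.3142         164.6284
  2        87.50        77.4358       154.8715         464.6145
  3        87.50        72.8464       218.5393         874.1571
  4        87.50        68.5291       274.1164       1,370.5819
  5        87.50        64.4676       322.3382       1,934.0290
  6        87.50        60.6469       363.8813       2,547.1690
  7     5,087.50     3,317.1993    23,220.3954     185,763.1632
  Σ                  3,743.4393    24,636.4562     193,118.3431
P = 3,743.4393; D_Mac = 6.58124 yrs; D_mod = 6.19119 yrs; C = 45.65477.
Duration effect: -6.19119 × (+0.023) = -0.142397
Convexity effect: 0.5 × 45.65477 × (0.023)² = +0.0120757
ΔP/P ≈ -0.142397 + 0.0120757 = -0.130322 = -13.0322%.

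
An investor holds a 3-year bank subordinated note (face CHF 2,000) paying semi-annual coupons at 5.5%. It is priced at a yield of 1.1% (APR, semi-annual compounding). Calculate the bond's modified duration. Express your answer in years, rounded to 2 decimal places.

2.80 years

Periodic yield y = 0.0055. First find Macaulay duration:
  t   CF        PV=CF/(1+0.0055)^t    t·PV
  1        55.00        54.6992        54.6992
  2        55.00        54.4000       108.7999
  3        55.00        54.1024       162.3072
  4        55.00        53.8065       215.2258
  5        55.00        53.5121       267.5607
  6     2,055.00     1,988.4715    11,930.8292
  Σ                  2,258.9916    12,739.4219
P = 2,258.9916; Macaulay duration = 12,739.4219 / 2,258.9916 = 5.63943 half-year periods = 2.81971 years.
Modified duration = D_Mac / (1 + y) = 2.81971 / 1.0055 = 2.80429 years.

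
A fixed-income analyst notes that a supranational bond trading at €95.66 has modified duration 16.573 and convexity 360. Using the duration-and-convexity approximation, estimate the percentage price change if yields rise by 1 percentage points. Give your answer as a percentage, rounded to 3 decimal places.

Duration effect: -D_mod·Δy = -16.573 × (+0.01) = -0.165730
Convexity effect: ½·C·(Δy)² = 0.5 × 360 × (0.01)² = +0.0180000
ΔP/P ≈ -0.165730 + 0.0180000 = -0.147730
= -14.7730%.

-14.773%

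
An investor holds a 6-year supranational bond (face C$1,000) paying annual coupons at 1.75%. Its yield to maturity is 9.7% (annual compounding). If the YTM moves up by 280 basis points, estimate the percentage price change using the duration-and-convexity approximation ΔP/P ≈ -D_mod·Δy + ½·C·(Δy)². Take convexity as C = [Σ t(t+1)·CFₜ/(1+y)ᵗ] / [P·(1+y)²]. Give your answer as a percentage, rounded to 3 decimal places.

-13.209%

With y = 0.097:
  t   CF        PV=CF/(1+0.097)^t    t·PV        t(t+1)·PV
  1        17.50        15.9526        15.9526          31.9052
  2        17.50        14.5420        29.0840          87.2521
  3        17.50        13.2562        39.7685         159.0741
  4        17.50        12.0840        48.3361         241.6805
  5        17.50        11.0155        55.0776         330.4655
  6     1,017.50       583.8411     3,503.0465      24,521.3255
  Σ                    650.6914     3,691.2653      25,371.7029
P = 650.6914; D_Mac = 5.67284 yrs; D_mod = 5.17123 yrs; C = 32.40121.
Duration effect: -5.17123 × (+0.028) = -0.144794
Convexity effect: 0.5 × 32.40121 × (0.028)² = +0.0127013
ΔP/P ≈ -0.144794 + 0.0127013 = -0.132093 = -13.2093%.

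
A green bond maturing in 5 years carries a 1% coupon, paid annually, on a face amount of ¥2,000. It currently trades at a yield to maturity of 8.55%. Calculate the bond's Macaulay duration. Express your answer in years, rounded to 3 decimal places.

Periodic yield y = 0.0855. Discount each cash flow and weight by its year:
  t   CF        PV=CF/(1+0.0855)^t    t·PV
  1        20.00        18.4247        18.4247
  2        20.00        16.9735        33.9469
  3        20.00        15.6365        46.9096
  4        20.00        14.4049        57.6197
  5     2,020.00     1,340.3007     6,701.5033
  Σ                  1,405.7403     6,858.4042
Price P = Σ PV = 1,405.7403.
Macaulay duration = Σ(t·PV) / P = 6,858.4042 / 1,405.7403 = 4.87886 years.

4.879 years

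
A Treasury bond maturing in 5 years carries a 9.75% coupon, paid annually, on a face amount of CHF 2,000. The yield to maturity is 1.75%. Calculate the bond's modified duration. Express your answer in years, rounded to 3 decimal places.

4.243 years

Periodic yield y = 0.0175. First find Macaulay duration:
  t   CF        PV=CF/(1+0.0175)^t    t·PV
  1       195.00       191.6462       191.6462
  2       195.00       188.3501       376.7001
  3       195.00       185.1106       555.3319
  4       195.00       181.9269       727.7076
  5     2,195.00     2,012.6230    10,063.1151
  Σ                  2,759.6568    11,914.5009
P = 2,759.6568; Macaulay duration = 11,914.5009 / 2,759.6568 = 4.31739 years.
Modified duration = D_Mac / (1 + y) = 4.31739 / 1.0175 = 4.24313 years.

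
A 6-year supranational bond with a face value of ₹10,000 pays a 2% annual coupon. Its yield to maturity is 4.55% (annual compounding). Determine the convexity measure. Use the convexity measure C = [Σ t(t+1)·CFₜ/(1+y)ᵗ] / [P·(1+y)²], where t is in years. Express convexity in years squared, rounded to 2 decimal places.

35.78

With y = 0.0455:
  t   CF        PV=CF/(1+0.0455)^t    t·PV        t(t+1)·PV
  1       200.00       191.2960       191.2960         382.5921
  2       200.00       182.9709       365.9417       1,097.8251
  3       200.00       175.0080       525.0240       2,100.0959
  4       200.00       167.3917       669.5667       3,347.8334
  5       200.00       160.1068       800.5341       4,803.2044
  6    10,200.00     7,810.0884    46,860.5303     328,023.7123
  Σ                  8,686.8618    49,412.8928     339,755.2632
P = 8,686.8618.
Convexity = Σ t(t+1)·PV / [P·(1+y)²] = 339,755.2632 / (8,686.8618 × 1.093070) = 35.78123.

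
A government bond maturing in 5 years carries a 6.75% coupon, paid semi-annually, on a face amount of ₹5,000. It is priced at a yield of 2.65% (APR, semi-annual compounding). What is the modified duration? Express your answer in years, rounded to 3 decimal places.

Periodic yield y = 0.01325. First find Macaulay duration:
  t   CF        PV=CF/(1+0.01325)^t    t·PV
  1       168.75       166.5433       166.5433
  2       168.75       164.3655       328.7309
  3       168.75       162.2161       486.6483
  4       168.75       160.0948       640.3794
  5       168.75       158.0013       790.0066
  6       168.75       155.9352       935.6111
  7       168.75       153.8961     1,077.2724
  8       168.75       151.8836     1,215.0688
  9       168.75       149.8975     1,349.0771
  10    5,168.75     4,531.2644    45,312.6439
  Σ                  5,954.0977    52,301.9817
P = 5,954.0977; Macaulay duration = 52,301.9817 / 5,954.0977 = 8.78420 half-year periods = 4.39210 years.
Modified duration = D_Mac / (1 + y) = 4.39210 / 1.01325 = 4.33467 years.

4.335 years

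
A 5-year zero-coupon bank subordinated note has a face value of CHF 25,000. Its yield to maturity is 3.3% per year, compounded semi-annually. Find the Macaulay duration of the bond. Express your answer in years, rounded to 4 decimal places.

5.0000 years

A zero-coupon bond has a single cash flow at maturity, so its Macaulay duration equals its maturity: 5 years.
(Equivalently: 10 semi-annual periods ÷ 2 = 5 years.)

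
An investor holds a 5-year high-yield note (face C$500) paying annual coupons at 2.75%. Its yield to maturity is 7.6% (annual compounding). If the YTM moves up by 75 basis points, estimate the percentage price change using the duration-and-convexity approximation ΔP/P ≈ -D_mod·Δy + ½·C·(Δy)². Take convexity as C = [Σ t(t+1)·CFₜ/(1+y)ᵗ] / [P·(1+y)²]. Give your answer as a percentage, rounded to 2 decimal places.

-3.21%

With y = 0.076:
  t   CF        PV=CF/(1+0.076)^t    t·PV        t(t+1)·PV
  1        13.75        12.7788        12.7788          25.5576
  2        13.75        11.8762        23.7524          71.2573
  3        13.75        11.0374        33.1121         132.4485
  4        13.75        10.2578        41.0311         205.1557
  5       513.75       356.1972     1,780.9859      10,685.9154
  Σ                    402.1474     1,891.6604      11,120.3346
P = 402.1474; D_Mac = 4.70390 yrs; D_mod = 4.37165 yrs; C = 23.88406.
Duration effect: -4.37165 × (+0.0075) = -0.032787
Convexity effect: 0.5 × 23.88406 × (0.0075)² = +0.0006717
ΔP/P ≈ -0.032787 + 0.0006717 = -0.032116 = -3.2116%.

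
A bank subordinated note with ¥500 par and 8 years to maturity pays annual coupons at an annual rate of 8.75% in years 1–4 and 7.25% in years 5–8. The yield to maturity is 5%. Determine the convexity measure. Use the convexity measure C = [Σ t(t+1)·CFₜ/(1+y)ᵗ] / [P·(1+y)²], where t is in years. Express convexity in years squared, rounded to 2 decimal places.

47.01

With y = 0.05:
  t   CF        PV=CF/(1+0.05)^t    t·PV        t(t+1)·PV
  1        43.75        41.6667        41.6667          83.3333
  2        43.75        39.6825        79.3651         238.0952
  3        43.75        37.7929       113.3787         453.5147
  4        43.75        35.9932       143.9729         719.8647
  5        36.25        28.4028       142.0141         852.0847
  6        36.25        27.0503       162.3018       1,136.1129
  7        36.25        25.7622       180.3354       1,442.6831
  8       536.25       362.9551     2,903.6409      26,132.7678
  Σ                    599.3058     3,766.6756      31,058.4565
P = 599.3058.
Convexity = Σ t(t+1)·PV / [P·(1+y)²] = 31,058.4565 / (599.3058 × 1.102500) = 47.00595.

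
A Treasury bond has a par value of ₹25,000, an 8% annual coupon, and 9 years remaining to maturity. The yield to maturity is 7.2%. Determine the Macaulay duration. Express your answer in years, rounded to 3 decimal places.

Periodic yield y = 0.072. Discount each cash flow and weight by its year:
  t   CF        PV=CF/(1+0.072)^t    t·PV
  1     2,000.00     1,865.6716     1,865.6716
  2     2,000.00     1,740.3653     3,480.7307
  3     2,000.00     1,623.4751     4,870.4254
  4     2,000.00     1,514.4358     6,057.7430
  5     2,000.00     1,412.7199     7,063.5996
  6     2,000.00     1,317.8357     7,907.0145
  7     2,000.00     1,229.3244     8,605.2707
  8     2,000.00     1,146.7578     9,174.0626
  9    27,000.00    14,441.4465   129,973.0186
  Σ                 26,292.0323   178,997.5367
Price P = Σ PV = 26,292.0323.
Macaulay duration = Σ(t·PV) / P = 178,997.5367 / 26,292.0323 = 6.80805 years.

6.808 years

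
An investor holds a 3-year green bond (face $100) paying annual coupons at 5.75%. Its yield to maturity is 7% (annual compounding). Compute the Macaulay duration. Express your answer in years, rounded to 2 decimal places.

2.84 years

Periodic yield y = 0.07. Discount each cash flow and weight by its year:
  t   CF        PV=CF/(1+0.07)^t    t·PV
  1         5.75         5.3738         5.3738
  2         5.75         5.0223        10.0445
  3       105.75        86.3235       258.9705
  Σ                     96.7196       274.3889
Price P = Σ PV = 96.7196.
Macaulay duration = Σ(t·PV) / P = 274.3889 / 96.7196 = 2.83695 years.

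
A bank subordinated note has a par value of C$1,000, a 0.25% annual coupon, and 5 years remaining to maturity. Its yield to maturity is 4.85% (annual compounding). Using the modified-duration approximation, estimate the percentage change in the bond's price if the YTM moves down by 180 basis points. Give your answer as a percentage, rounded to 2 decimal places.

+8.53%

Periodic yield y = 0.0485. Modified duration first:
  t   CF        PV=CF/(1+0.0485)^t    t·PV
  1         2.50         2.3844         2.3844
  2         2.50         2.2741         4.5481
  3         2.50         2.1689         6.5066
  4         2.50         2.0686         8.2742
  5     1,002.50       791.1197     3,955.5986
  Σ                    800.0156     3,977.3119
P = 800.0156; D_Mac = 4.97154 yrs; D_mod = 4.97154/(1+0.0485) = 4.74158 yrs.
ΔP/P ≈ -D_mod · Δy = -4.74158 × (-0.018) = +0.085348 = +8.5348%.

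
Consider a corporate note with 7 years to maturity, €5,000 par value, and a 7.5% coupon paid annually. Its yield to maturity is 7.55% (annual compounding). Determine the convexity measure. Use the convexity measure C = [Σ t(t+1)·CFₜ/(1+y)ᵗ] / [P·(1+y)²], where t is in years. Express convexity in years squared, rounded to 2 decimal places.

36.53

With y = 0.0755:
  t   CF        PV=CF/(1+0.0755)^t    t·PV        t(t+1)·PV
  1       375.00       348.6750       348.6750         697.3501
  2       375.00       324.1981       648.3962       1,945.1885
  3       375.00       301.4394       904.3182       3,617.2729
  4       375.00       280.2784     1,121.1135       5,605.5677
  5       375.00       260.6029     1,303.0143       7,818.0861
  6       375.00       242.3086     1,453.8514      10,176.9601
  7     5,375.00     3,229.2790    22,604.9529     180,839.6228
  Σ                  4,986.7813    28,384.3216     210,700.0481
P = 4,986.7813.
Convexity = Σ t(t+1)·PV / [P·(1+y)²] = 210,700.0481 / (4,986.7813 × 1.156700) = 36.52780.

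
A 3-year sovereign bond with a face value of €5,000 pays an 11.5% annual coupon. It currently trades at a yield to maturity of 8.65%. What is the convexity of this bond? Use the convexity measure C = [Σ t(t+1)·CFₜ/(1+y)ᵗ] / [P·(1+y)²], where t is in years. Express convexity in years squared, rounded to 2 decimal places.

With y = 0.0865:
  t   CF        PV=CF/(1+0.0865)^t    t·PV        t(t+1)·PV
  1       575.00       529.2223       529.2223       1,058.4445
  2       575.00       487.0891       974.1781       2,922.5344
  3     5,575.00     4,346.6601    13,039.9803      52,159.9211
  Σ                  5,362.9714    14,543.3807      56,140.9001
P = 5,362.9714.
Convexity = Σ t(t+1)·PV / [P·(1+y)²] = 56,140.9001 / (5,362.9714 × 1.180482) = 8.86777.

8.87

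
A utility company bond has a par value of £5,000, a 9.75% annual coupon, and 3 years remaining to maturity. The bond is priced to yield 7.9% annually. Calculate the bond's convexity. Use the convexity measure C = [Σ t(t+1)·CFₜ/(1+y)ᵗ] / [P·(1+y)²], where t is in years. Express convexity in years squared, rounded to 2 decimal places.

With y = 0.079:
  t   CF        PV=CF/(1+0.079)^t    t·PV        t(t+1)·PV
  1       487.50       451.8072       451.8072         903.6145
  2       487.50       418.7277       837.4555       2,512.3664
  3     5,487.50     4,368.2773    13,104.8319      52,419.3275
  Σ                  5,238.8123    14,394.0946      55,835.3084
P = 5,238.8123.
Convexity = Σ t(t+1)·PV / [P·(1+y)²] = 55,835.3084 / (5,238.8123 × 1.164241) = 9.15447.

9.15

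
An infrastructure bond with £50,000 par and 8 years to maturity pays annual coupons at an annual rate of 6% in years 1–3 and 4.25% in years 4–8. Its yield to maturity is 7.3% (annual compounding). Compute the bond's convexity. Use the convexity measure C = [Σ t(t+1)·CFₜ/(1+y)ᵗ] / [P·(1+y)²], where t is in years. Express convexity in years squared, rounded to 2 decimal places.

48.05

With y = 0.073:
  t   CF        PV=CF/(1+0.073)^t    t·PV        t(t+1)·PV
  1     3,000.00     2,795.8993     2,795.8993       5,591.7987
  2     3,000.00     2,605.6844     5,211.3688      15,634.1063
  3     3,000.00     2,428.4104     7,285.2313      29,140.9251
  4     2,125.00     1,603.0979     6,412.3916      32,061.9581
  5     2,125.00     1,494.0335     7,470.1673      44,821.0039
  6     2,125.00     1,392.3891     8,354.3344      58,480.3405
  7     2,125.00     1,297.6599     9,083.6192      72,668.9538
  8    52,125.00    29,665.2691   237,322.1528   2,135,899.3751
  Σ                 43,282.4436   283,935.1647   2,394,298.4615
P = 43,282.4436.
Convexity = Σ t(t+1)·PV / [P·(1+y)²] = 2,394,298.4615 / (43,282.4436 × 1.151329) = 48.04709.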